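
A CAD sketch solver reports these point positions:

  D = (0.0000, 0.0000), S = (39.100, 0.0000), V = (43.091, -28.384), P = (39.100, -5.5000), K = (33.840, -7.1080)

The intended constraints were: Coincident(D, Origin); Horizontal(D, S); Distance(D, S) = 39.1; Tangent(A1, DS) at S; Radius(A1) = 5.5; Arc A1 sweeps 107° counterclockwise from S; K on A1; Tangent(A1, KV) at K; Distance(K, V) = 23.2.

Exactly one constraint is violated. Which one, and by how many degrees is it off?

Tangent(A1, KV) at K — off by 6.50°.

D = (0.00, 0.00) ✓; D.y = 0.00, S.y = 0.00 ✓; |DS| = 39.10 ✓; ∠(PS, SD) = 90.00° ✓; |PS| = 5.500 ✓; bearing(P→K) − bearing(P→S) = 107.0° ✓; |PK| = 5.500 ✓; ∠(PK, KV) = 83.50° ✗; |KV| = 23.20 ✓.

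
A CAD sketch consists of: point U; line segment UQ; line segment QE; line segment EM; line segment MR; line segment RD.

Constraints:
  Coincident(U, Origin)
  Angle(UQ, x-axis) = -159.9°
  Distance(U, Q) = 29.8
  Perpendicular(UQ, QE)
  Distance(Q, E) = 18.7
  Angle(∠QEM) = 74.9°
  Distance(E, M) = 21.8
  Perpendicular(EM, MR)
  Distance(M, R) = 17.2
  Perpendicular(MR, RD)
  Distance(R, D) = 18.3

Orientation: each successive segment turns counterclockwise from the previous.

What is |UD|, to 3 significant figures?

30.9

U is at the origin; UQ runs at -159.9° with length 29.8, so Q = (-28.0, -10.2). UQ ⟂ QE, so QE runs at -69.9°; with |QE| = 18.7, E = (-21.6, -27.8). ∠QEM = 74.9° gives EM at 35.2° from the x-axis; with |EM| = 21.8, M = (-3.74, -15.2). EM ⟂ MR, so MR runs at 125°; with |MR| = 17.2, R = (-13.7, -1.18). MR ⟂ RD, so RD runs at -145°; with |RD| = 18.3, D = (-28.6, -11.7). Then |UD| = |D − U| = 30.9.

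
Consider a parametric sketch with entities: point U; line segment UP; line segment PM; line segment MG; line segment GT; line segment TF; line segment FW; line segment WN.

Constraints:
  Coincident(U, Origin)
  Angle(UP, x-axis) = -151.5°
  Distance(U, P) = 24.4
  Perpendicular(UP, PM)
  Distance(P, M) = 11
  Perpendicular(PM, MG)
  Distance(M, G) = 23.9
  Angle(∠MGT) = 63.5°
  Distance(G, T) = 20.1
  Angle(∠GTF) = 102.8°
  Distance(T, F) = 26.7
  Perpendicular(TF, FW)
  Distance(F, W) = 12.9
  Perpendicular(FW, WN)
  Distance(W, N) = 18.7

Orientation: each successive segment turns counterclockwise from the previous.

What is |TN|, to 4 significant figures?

15.18

U is at the origin; UP runs at -151.5° with length 24.4, so P = (-21.44, -11.64). The perpendicularity gives PM at right angles to UP, so PM runs at -61.50°; with |PM| = 11.0, M = (-16.19, -21.31). PM is perpendicular to MG, so MG runs at 28.50°; with |MG| = 23.9, G = (4.809, -9.906). ∠MGT = 63.5° gives GT at 145.0° from the x-axis; with |GT| = 20.1, T = (-11.66, 1.623). ∠GTF = 102.8° gives TF at -137.8° from the x-axis; with |TF| = 26.7, F = (-31.44, -16.31). The perpendicularity gives FW at right angles to TF, so FW runs at -47.80°; with |FW| = 12.9, W = (-22.77, -25.87). FW ⟂ WN, so WN runs at 42.20°; with |WN| = 18.7, N = (-8.917, -13.31). Then |TN| = |N − T| = 15.18.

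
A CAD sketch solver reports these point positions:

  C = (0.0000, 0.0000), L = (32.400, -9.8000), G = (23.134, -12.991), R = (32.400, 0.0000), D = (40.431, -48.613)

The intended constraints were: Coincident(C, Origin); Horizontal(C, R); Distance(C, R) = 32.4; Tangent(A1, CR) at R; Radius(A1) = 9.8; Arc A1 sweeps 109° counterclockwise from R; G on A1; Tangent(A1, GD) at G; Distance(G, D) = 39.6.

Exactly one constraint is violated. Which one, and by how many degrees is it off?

Tangent(A1, GD) at G — off by 6.90°.

C = (0.00, 0.00) ✓; C.y = 0.00, R.y = 0.00 ✓; |CR| = 32.40 ✓; ∠(LR, RC) = 90.00° ✓; |LR| = 9.800 ✓; bearing(L→G) − bearing(L→R) = 109.0° ✓; |LG| = 9.800 ✓; ∠(LG, GD) = 83.10° ✗; |GD| = 39.60 ✓.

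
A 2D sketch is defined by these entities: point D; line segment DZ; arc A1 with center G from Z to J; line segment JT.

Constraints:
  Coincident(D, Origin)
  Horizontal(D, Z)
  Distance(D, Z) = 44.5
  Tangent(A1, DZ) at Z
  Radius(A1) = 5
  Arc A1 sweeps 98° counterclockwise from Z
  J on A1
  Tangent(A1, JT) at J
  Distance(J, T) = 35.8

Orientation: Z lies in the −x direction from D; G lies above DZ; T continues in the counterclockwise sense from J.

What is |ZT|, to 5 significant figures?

41.147

D is at the origin; DZ is horizontal with |DZ| = 44.5 and Z on the −x side, so Z = (-44.500, 0.0000). A1 meets DZ tangentially, so GZ is at right angles to DZ, so G = Z + (0, 5) = (-44.500, 5.0000). On A1, Z sits at bearing -90° from G; a 98° counterclockwise sweep puts J at bearing 8°, so J = G + 5.0·(cos 8°, sin 8°) = (-39.549, 5.6959). Tangency of A1 to JT means the radius GJ is perpendicular to JT, so JT runs along (−sin 8°, cos 8°); with |JT| = 35.8, T = (-44.531, 41.147). Then |ZT| = |T − Z| = 41.147.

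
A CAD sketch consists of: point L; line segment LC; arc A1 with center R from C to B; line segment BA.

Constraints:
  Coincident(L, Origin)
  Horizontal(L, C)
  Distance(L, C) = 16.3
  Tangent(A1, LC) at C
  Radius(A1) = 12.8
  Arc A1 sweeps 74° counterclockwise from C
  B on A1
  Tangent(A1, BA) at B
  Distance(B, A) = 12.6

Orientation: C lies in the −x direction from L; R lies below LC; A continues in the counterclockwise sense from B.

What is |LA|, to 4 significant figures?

38.55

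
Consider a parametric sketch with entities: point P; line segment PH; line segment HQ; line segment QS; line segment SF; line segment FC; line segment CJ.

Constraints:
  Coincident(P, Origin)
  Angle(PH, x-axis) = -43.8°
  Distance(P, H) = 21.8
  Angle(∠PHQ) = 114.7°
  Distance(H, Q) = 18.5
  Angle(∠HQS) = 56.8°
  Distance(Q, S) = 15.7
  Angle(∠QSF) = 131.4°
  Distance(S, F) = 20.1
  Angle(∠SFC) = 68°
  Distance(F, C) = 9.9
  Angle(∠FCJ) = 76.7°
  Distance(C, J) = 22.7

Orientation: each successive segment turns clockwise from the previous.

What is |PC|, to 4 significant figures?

13.50

P is at the origin; PH runs at -43.8° with length 21.8, so H = (15.73, -15.09). ∠PHQ = 114.7° gives HQ at -109.1° from the x-axis; with |HQ| = 18.5, Q = (9.681, -32.57). ∠HQS = 56.8° gives QS at 127.7° from the x-axis; with |QS| = 15.7, S = (0.07987, -20.15). ∠QSF = 131.4° gives SF at 79.10° from the x-axis; with |SF| = 20.1, F = (3.881, -0.4107). ∠SFC = 68.0° gives FC at -32.90° from the x-axis; with |FC| = 9.9, C = (12.19, -5.788). Then |PC| = |C − P| = 13.50.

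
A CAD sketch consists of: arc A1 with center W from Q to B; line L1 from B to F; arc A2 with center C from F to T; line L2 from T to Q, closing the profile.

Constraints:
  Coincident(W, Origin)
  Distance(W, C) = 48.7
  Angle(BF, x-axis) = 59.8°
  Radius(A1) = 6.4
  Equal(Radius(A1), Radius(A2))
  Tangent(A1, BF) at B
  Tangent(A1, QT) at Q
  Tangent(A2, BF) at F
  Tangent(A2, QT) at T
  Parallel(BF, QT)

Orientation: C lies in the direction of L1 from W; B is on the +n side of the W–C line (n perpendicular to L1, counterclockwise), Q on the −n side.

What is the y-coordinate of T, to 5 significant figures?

38.871

The slot axis is L1's direction at 59.8°, so u = (cos 59.8°, sin 59.8°) = (0.50302, 0.86427) and n = (−sin 59.8°, cos 59.8°) = (-0.86427, 0.50302). W is at the origin and C lies 48.7 along u from W, so C = 48.7·u = (24.497, 42.090). Tangency of A1 to both parallel lines with radius 6.4 puts B and Q at W ± 6.4·n: B = (-5.5314, 3.2193), Q = (5.5314, -3.2193). Equal radii place F and T the same way about C: F = C + 6.4·n = (18.966, 45.310), T = C − 6.4·n = (30.028, 38.871). So T.y = 38.871.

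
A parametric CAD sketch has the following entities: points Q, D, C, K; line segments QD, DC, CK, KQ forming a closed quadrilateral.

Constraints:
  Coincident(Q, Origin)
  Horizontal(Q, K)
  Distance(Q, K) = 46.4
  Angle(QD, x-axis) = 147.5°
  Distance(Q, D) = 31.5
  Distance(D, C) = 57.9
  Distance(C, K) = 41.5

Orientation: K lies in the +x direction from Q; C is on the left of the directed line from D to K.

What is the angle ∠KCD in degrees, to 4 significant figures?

96.40°

Checks: Q = (0.00, 0.00) ✓; |DC| = 57.90 ✓; |CK| = 41.50 ✓.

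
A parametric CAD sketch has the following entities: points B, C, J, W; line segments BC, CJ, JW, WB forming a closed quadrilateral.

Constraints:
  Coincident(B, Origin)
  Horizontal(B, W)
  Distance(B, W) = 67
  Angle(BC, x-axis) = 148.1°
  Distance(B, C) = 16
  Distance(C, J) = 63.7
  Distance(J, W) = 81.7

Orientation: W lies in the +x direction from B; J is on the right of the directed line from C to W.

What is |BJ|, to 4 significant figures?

52.82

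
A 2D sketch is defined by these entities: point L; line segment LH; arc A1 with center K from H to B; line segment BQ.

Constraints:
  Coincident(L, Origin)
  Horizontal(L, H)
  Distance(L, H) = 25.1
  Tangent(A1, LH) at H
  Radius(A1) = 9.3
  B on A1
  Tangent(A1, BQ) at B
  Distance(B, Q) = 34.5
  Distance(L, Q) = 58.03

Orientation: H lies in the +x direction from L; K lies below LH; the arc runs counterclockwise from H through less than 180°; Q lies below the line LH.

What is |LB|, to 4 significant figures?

23.70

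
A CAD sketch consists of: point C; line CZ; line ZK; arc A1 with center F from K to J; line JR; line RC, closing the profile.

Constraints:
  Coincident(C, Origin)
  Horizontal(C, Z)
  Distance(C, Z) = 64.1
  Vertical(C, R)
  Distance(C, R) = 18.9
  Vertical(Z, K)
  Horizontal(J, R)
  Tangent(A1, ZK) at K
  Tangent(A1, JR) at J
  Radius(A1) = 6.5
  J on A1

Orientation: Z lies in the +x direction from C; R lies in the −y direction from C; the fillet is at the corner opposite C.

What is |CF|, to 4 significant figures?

58.92

C is at the origin; CZ is horizontal with |CZ| = 64.1 and Z on the +x side, so Z = (64.10, 0.000). CR is vertical with |CR| = 18.9 and R on the −y side, so R = (0.000, -18.90). The virtual corner opposite C is at (64.10, -18.90). Since A1 is tangent to ZK there, FK ⟂ ZK and A1 meets JR tangentially, so FJ is at right angles to JR, with radius 6.5, so the center F sits 6.5 in from both sides at F = (57.60, -12.40). Then |CF| = |F − C| = 58.92.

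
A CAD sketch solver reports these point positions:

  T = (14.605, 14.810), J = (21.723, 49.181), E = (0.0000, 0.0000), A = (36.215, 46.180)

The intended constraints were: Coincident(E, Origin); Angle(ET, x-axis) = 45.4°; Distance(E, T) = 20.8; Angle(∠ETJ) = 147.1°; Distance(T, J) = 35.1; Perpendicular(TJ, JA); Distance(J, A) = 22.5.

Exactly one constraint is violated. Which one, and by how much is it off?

Distance(J, A) = 22.5 — off by 7.70.

E = (0.00, 0.00) ✓; ET at 45.40° ✓; |ET| = 20.80 ✓; ∠ETJ = 147.1° ✓; |TJ| = 35.10 ✓; ∠(TJ, JA) = 90.00° ✓; |JA| = 14.80 ✗.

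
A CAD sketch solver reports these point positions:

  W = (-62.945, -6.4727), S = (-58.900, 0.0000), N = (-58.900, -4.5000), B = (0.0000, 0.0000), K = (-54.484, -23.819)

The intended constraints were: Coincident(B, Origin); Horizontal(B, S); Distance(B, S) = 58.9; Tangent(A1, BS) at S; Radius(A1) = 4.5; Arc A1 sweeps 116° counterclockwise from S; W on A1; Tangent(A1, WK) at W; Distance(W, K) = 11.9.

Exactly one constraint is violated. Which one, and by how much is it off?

Distance(W, K) = 11.9 — off by 7.40.

B = (0.00, 0.00) ✓; B.y = 0.00, S.y = 0.00 ✓; |BS| = 58.90 ✓; ∠(NS, SB) = 90.00° ✓; |NS| = 4.500 ✓; bearing(N→W) − bearing(N→S) = 116.0° ✓; |NW| = 4.500 ✓; ∠(NW, WK) = 90.00° ✓; |WK| = 19.30 ✗.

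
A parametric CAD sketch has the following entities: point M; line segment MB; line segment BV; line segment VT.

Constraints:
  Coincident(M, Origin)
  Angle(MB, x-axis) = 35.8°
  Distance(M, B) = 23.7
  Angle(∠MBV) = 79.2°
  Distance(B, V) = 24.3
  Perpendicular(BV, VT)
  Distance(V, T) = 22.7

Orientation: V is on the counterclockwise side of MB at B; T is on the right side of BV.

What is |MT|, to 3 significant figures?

50.1

M is at the origin; MB runs at 35.8° with length 23.7, so B = 23.7·(cos 35.8°, sin 35.8°) = (19.2, 13.9). ∠MBV = 79.2°, so BV runs at 35.8° + (180° − 79.2°) = 137° from the x-axis; with |BV| = 24.3, V = B + 24.3·(cos 137°, sin 137°) = (1.57, 30.6). BV ⟂ VT; with |VT| = 22.7 on the right of BV, T = V + 22.7·(0.687, 0.727) = (17.2, 47.1). Then |MT| = |T − M| = 50.1.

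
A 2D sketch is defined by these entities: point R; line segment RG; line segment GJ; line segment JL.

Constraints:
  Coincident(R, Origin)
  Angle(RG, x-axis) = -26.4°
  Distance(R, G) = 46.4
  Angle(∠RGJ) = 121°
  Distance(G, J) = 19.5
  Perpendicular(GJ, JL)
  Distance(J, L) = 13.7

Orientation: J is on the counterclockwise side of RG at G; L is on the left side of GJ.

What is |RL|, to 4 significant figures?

50.63

R is at the origin; RG runs at -26.4° with length 46.4, so G = 46.4·(cos -26.4°, sin -26.4°) = (41.56, -20.63). ∠RGJ = 121.0°, so GJ runs at -26.4° + (180° − 121.0°) = 32.60° from the x-axis; with |GJ| = 19.5, J = G + 19.5·(cos 32.60°, sin 32.60°) = (57.99, -10.13). The perpendicularity gives JL at right angles to GJ; with |JL| = 13.7 on the left of GJ, L = J + 13.7·(-0.5388, 0.8425) = (50.61, 1.417). Then |RL| = |L − R| = 50.63.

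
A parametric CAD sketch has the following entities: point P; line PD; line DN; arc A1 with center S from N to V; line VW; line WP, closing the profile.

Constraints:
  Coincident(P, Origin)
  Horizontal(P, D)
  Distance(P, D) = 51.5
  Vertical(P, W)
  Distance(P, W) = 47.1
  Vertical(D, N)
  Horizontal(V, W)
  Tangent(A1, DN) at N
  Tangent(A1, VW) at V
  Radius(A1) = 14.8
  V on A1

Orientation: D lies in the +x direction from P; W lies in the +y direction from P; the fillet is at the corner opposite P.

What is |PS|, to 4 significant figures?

48.89

P is at the origin; PD is horizontal with |PD| = 51.5 and D on the +x side, so D = (51.50, 0.000). P and W share the same x with |PW| = 47.1 and W on the +y side, so W = (0.000, 47.10). The virtual corner opposite P is at (51.50, 47.10). The tangent condition forces SN to be normal to DN and since A1 is tangent to VW there, SV ⟂ VW, with radius 14.8, so the center S sits 14.8 in from both sides at S = (36.70, 32.30). Then |PS| = |S − P| = 48.89.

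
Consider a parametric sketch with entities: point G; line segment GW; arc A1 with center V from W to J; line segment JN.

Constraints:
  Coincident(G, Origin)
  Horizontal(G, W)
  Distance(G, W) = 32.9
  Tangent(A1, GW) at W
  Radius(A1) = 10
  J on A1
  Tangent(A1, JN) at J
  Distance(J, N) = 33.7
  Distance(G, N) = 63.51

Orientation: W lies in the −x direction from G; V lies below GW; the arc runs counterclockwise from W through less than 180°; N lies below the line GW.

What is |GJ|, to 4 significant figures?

43.63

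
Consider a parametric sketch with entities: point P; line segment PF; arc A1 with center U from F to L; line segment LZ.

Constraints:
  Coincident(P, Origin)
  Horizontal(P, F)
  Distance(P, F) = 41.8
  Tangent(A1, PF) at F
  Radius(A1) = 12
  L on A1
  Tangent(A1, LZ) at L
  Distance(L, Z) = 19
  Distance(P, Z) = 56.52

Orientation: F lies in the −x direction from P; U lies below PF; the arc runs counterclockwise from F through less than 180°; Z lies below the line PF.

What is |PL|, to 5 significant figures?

55.393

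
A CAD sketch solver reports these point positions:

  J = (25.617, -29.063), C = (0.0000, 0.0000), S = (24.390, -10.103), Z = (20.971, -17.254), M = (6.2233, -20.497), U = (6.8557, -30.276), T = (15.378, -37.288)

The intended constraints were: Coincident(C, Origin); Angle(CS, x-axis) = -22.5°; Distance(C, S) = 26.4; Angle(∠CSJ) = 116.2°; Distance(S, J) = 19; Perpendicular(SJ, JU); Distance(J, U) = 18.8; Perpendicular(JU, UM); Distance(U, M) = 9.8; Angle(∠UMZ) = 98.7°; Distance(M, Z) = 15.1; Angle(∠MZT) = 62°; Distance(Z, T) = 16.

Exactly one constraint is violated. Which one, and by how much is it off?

Distance(Z, T) = 16 — off by 4.80.

C = (0.00, 0.00) ✓; CS at -22.50° ✓; |CS| = 26.40 ✓; ∠CSJ = 116.2° ✓; |SJ| = 19.00 ✓; ∠(SJ, JU) = 90.00° ✓; |JU| = 18.80 ✓; ∠(JU, UM) = 90.00° ✓; |UM| = 9.799 ✓; ∠UMZ = 98.70° ✓; |MZ| = 15.10 ✓; ∠MZT = 62.00° ✓; |ZT| = 20.80 ✗.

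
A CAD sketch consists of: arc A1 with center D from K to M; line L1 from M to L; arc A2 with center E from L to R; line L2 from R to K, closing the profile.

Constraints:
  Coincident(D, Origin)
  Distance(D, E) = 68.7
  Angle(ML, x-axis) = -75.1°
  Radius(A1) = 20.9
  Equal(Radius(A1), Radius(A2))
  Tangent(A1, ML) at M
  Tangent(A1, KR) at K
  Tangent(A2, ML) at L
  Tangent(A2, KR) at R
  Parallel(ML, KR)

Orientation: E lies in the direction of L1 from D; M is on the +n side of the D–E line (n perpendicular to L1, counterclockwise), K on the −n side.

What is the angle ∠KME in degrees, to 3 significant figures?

73.1°

The slot axis is L1's direction at -75.1°, so u = (cos -75.1°, sin -75.1°) = (0.257, -0.966) and n = (−sin -75.1°, cos -75.1°) = (0.966, 0.257). D is at the origin and E lies 68.7 along u from D, so E = 68.7·u = (17.7, -66.4). Tangency of A1 to both parallel lines with radius 20.9 puts M and K at D ± 20.9·n: M = (20.2, 5.37), K = (-20.2, -5.37). Then cos ∠KME = MK·ME / (|MK||ME|), giving 73.1°.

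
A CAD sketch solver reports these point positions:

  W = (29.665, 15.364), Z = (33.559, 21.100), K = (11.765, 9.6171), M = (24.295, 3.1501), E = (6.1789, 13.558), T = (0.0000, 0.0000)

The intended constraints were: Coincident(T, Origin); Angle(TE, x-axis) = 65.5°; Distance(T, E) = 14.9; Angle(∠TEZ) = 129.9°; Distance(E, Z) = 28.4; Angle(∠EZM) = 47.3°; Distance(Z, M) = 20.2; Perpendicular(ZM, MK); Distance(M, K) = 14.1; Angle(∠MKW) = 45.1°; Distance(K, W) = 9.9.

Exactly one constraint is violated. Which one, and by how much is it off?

Distance(K, W) = 9.9 — off by 8.90.

T = (0.00, 0.00) ✓; TE at 65.50° ✓; |TE| = 14.90 ✓; ∠TEZ = 129.9° ✓; |EZ| = 28.40 ✓; ∠EZM = 47.30° ✓; |ZM| = 20.20 ✓; ∠(ZM, MK) = 90.00° ✓; |MK| = 14.10 ✓; ∠MKW = 45.10° ✓; |KW| = 18.80 ✗.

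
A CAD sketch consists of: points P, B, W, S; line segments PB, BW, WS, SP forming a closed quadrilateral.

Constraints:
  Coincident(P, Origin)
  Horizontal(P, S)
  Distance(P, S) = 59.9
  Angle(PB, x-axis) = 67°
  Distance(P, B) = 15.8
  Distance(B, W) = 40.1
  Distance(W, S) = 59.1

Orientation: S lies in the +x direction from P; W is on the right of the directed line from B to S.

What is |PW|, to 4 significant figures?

26.39

P is at the origin; P and S share the same y with |PS| = 59.9 and S in +x, so S = (59.9, 0). PB runs at 67.0° with |PB| = 15.8, so B = (6.174, 14.54). W is determined by |BW| = 40.1 and |WS| = 59.1 together: it lies at the intersection of circle(B, 40.1) and circle(S, 59.1). With |BS| = 55.66, the foot of the radical line on BS is 10.90 from B and the perpendicular offset is √(40.1² − 10.90²) = 38.59. Taking the right-of-BS solution: W = (6.610, -25.55).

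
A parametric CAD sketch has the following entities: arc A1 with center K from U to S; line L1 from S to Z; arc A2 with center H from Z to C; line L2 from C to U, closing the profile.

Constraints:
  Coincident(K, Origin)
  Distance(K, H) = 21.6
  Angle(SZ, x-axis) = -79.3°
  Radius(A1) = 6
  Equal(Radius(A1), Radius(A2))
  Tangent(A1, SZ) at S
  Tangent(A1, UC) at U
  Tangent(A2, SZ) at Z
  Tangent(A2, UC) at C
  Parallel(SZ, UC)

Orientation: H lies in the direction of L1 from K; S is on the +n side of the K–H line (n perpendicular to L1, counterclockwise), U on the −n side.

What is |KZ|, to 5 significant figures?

22.418

Tangency of A1 to both parallel lines with radius 6.0 puts S and U at K ± 6.0·n: S = (5.8957, 1.1140), U = (-5.8957, -1.1140). Equal radii place Z and C the same way about H: Z = H + 6.0·n = (9.9061, -20.110), C = H − 6.0·n = (-1.8853, -22.338). Then |KZ| = |Z − K| = 22.418.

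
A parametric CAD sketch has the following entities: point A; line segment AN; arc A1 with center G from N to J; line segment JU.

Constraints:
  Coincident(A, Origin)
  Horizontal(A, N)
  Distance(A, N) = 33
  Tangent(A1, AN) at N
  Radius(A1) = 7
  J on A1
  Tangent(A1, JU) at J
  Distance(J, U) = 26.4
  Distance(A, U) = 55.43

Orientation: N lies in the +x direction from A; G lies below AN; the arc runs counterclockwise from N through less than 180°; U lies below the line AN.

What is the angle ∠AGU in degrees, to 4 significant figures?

130.2°

Checks: |GJ| = 7.000 ✓; ∠(GJ, JU) = 90.00° ✓; |JU| = 26.40 ✓; |AU| = 55.43 ✓.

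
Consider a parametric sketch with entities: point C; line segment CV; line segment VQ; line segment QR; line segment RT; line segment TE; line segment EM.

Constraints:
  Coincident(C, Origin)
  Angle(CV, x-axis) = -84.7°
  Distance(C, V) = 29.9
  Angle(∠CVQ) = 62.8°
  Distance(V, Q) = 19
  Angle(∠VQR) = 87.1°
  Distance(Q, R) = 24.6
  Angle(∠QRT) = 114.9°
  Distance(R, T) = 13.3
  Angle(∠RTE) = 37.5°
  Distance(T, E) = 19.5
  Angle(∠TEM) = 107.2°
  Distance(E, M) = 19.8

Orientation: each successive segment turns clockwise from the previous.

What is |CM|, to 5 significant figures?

22.892

C is at the origin; CV runs at -84.7° with length 29.9, so V = (2.7619, -29.772). ∠CVQ = 62.8° gives VQ at 158.10° from the x-axis; with |VQ| = 19.0, Q = (-14.867, -22.685). ∠VQR = 87.1° gives QR at 65.200° from the x-axis; with |QR| = 24.6, R = (-4.5485, -0.35407). ∠QRT = 114.9° gives RT at 0.10000° from the x-axis; with |RT| = 13.3, T = (8.7515, -0.33086). ∠RTE = 37.5° gives TE at -142.40° from the x-axis; with |TE| = 19.5, E = (-6.6982, -12.229). ∠TEM = 107.2° gives EM at 144.80° from the x-axis; with |EM| = 19.8, M = (-22.878, -0.81533). Then |CM| = |M − C| = 22.892.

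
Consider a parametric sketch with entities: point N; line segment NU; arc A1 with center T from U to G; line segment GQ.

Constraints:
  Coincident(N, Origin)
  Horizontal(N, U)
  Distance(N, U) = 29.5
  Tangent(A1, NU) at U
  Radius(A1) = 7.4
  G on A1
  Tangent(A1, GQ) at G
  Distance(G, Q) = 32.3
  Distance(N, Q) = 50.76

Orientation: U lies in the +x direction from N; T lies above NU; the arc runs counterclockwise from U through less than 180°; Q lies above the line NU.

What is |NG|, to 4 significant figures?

37.81

Checks: |TG| = 7.400 ✓; ∠(TG, GQ) = 90.00° ✓; |GQ| = 32.30 ✓; |NQ| = 50.76 ✓.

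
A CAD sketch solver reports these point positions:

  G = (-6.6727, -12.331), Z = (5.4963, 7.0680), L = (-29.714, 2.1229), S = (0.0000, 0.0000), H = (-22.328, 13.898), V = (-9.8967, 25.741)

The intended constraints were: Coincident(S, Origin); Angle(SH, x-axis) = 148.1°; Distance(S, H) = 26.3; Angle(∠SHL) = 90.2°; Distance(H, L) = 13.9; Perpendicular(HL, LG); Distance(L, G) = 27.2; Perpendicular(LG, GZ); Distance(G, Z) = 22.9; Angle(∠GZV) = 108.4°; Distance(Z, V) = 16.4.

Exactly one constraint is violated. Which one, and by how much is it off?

Distance(Z, V) = 16.4 — off by 7.80.

S = (0.00, 0.00) ✓; SH at 148.1° ✓; |SH| = 26.30 ✓; ∠SHL = 90.20° ✓; |HL| = 13.90 ✓; ∠(HL, LG) = 90.00° ✓; |LG| = 27.20 ✓; ∠(LG, GZ) = 90.00° ✓; |GZ| = 22.90 ✓; ∠GZV = 108.4° ✓; |ZV| = 24.20 ✗.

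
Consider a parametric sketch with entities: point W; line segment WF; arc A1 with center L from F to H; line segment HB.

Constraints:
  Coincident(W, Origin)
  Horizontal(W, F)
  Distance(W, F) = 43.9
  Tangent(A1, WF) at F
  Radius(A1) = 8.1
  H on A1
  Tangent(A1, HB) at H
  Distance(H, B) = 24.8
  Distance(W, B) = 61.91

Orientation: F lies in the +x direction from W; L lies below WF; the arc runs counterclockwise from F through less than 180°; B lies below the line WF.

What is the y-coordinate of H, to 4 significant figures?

-13.03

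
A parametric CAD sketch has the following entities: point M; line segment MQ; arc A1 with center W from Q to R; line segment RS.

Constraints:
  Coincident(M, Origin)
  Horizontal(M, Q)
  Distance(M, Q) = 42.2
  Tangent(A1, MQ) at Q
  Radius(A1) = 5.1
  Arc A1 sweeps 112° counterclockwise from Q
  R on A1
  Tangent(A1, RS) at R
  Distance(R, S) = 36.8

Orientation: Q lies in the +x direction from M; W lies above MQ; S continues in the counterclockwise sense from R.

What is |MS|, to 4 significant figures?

52.82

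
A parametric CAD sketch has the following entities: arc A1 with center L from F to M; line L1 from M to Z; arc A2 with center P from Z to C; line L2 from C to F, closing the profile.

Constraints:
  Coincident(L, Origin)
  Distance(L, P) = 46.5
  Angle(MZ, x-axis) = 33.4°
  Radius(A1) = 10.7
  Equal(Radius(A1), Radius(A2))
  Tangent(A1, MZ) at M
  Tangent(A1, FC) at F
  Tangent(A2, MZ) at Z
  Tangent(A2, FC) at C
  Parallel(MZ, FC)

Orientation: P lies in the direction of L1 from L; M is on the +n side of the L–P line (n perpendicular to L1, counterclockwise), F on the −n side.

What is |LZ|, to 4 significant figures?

47.72

Tangency of A1 to both parallel lines with radius 10.7 puts M and F at L ± 10.7·n: M = (-5.890, 8.933), F = (5.890, -8.933). Equal radii place Z and C the same way about P: Z = P + 10.7·n = (32.93, 34.53), C = P − 10.7·n = (44.71, 16.66). Then |LZ| = |Z − L| = 47.72.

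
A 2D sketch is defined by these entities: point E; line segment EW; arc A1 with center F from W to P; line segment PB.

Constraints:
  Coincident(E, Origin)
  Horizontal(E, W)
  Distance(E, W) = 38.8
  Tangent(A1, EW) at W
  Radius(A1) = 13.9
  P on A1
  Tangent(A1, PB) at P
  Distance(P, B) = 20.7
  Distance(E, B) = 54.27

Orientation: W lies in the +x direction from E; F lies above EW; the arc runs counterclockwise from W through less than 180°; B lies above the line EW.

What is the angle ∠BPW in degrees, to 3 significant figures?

117°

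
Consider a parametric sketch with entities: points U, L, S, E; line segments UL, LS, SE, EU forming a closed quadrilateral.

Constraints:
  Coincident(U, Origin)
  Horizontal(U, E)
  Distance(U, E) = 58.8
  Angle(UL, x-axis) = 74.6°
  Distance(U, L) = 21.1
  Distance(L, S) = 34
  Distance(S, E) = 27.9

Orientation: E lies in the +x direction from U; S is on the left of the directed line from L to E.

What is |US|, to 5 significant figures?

44.478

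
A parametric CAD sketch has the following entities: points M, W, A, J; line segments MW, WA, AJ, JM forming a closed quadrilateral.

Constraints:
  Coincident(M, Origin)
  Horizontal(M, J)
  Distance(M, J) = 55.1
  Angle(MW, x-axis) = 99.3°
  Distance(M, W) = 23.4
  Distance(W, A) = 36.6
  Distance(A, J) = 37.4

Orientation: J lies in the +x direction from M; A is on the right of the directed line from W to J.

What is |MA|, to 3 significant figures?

19.2

Checks: MW at 99.30° ✓; |WA| = 36.60 ✓; |AJ| = 37.40 ✓.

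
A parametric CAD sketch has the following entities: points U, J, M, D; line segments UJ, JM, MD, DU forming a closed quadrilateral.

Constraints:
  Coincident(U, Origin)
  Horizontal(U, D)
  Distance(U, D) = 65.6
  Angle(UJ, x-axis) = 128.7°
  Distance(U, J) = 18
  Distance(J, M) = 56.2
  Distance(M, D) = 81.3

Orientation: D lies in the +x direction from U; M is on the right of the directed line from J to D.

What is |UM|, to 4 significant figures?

41.92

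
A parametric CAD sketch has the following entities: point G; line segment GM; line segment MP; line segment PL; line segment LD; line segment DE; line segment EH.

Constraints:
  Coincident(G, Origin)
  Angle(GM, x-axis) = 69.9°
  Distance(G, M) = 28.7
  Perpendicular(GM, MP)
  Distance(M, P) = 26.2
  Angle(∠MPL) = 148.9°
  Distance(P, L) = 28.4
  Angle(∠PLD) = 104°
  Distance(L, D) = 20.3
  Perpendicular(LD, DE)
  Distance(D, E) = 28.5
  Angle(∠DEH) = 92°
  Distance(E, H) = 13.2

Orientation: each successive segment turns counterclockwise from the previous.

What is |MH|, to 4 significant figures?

24.46

G is at the origin; GM runs at 69.9° with length 28.7, so M = (9.863, 26.95). GM is perpendicular to MP, so MP runs at 159.9°; with |MP| = 26.2, P = (-14.74, 35.96). ∠MPL = 148.9° gives PL at -169.0° from the x-axis; with |PL| = 28.4, L = (-42.62, 30.54). ∠PLD = 104.0° gives LD at -93.00° from the x-axis; with |LD| = 20.3, D = (-43.68, 10.26). LD is perpendicular to DE, so DE runs at -3.000°; with |DE| = 28.5, E = (-15.22, 8.773). ∠DEH = 92.0° gives EH at 85.00° from the x-axis; with |EH| = 13.2, H = (-14.07, 21.92). Then |MH| = |H − M| = 24.46.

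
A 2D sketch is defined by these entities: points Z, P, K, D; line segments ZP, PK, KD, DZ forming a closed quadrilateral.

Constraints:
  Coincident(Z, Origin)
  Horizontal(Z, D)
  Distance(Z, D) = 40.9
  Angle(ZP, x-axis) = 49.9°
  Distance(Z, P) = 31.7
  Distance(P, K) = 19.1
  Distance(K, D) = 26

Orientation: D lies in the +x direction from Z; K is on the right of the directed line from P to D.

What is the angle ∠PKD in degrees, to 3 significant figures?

88.1°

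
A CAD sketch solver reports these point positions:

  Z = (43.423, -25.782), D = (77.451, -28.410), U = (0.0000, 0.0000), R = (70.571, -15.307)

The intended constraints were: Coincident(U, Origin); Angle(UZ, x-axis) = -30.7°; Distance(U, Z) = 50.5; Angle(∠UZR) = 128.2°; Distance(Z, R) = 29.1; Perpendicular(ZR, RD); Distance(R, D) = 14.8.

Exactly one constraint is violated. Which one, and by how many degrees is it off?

Perpendicular(ZR, RD) — off by 6.60°.

U = (0.00, 0.00) ✓; UZ at -30.70° ✓; |UZ| = 50.50 ✓; ∠UZR = 128.2° ✓; |ZR| = 29.10 ✓; ∠(ZR, RD) = 83.40° ✗; |RD| = 14.80 ✓.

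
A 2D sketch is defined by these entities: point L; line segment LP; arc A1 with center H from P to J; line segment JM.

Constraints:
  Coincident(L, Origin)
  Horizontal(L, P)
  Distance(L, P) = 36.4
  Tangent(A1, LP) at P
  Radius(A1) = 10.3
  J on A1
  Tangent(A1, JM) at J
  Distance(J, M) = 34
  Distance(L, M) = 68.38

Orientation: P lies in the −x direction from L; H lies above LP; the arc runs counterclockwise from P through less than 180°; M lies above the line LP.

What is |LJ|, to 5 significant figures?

34.645

Checks: |HJ| = 10.30 ✓; ∠(HJ, JM) = 90.00° ✓; |JM| = 34.00 ✓; |LM| = 68.38 ✓.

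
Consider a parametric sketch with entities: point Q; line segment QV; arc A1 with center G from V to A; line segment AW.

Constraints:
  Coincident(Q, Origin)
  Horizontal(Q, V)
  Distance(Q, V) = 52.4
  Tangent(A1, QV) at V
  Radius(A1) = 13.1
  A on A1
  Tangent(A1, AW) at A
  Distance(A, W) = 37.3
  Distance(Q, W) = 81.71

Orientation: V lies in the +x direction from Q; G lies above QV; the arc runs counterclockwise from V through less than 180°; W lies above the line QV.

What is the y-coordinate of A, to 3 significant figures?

13.7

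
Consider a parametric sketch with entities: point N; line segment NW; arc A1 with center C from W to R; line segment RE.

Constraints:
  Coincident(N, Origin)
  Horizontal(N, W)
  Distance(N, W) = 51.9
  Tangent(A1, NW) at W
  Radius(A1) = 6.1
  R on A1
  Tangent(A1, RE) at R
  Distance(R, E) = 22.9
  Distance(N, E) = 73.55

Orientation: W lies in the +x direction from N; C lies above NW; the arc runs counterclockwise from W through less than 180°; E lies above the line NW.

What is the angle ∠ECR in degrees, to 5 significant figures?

75.084°

N is at the origin; N and W share the same y with |NW| = 51.9 and W on the +x side, so W = (51.900, 0.0000). The tangent condition forces CW to be normal to NW, so C = W + (0, 6.1) = (51.900, 6.1000). Since CR ⟂ RE (tangency), |CE| = √(6.1² + 22.9²) = 23.699 regardless of where R sits on A1. So E lies on both circle(N, 73.55) and circle(C, 23.699); the above-NW intersection is E = (70.583, 20.680). R is the foot of the tangent from E: R = (56.764, 2.4190).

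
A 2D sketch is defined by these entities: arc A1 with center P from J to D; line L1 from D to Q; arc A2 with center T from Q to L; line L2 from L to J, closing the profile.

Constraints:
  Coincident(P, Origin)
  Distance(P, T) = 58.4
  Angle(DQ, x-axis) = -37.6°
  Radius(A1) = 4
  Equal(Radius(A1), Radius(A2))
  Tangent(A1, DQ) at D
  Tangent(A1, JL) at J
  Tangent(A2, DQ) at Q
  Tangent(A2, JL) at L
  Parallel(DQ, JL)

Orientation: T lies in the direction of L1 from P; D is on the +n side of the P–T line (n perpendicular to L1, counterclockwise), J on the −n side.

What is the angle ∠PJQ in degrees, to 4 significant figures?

82.20°

The slot axis is L1's direction at -37.6°, so u = (cos -37.6°, sin -37.6°) = (0.7923, -0.6101) and n = (−sin -37.6°, cos -37.6°) = (0.6101, 0.7923). P is at the origin and T lies 58.4 along u from P, so T = 58.4·u = (46.27, -35.63). Tangency of A1 to both parallel lines with radius 4.0 puts D and J at P ± 4.0·n: D = (2.441, 3.169), J = (-2.441, -3.169). Equal radii place Q and L the same way about T: Q = T + 4.0·n = (48.71, -32.46), L = T − 4.0·n = (43.83, -38.80). Then cos ∠PJQ = JP·JQ / (|JP||JQ|), giving 82.20°.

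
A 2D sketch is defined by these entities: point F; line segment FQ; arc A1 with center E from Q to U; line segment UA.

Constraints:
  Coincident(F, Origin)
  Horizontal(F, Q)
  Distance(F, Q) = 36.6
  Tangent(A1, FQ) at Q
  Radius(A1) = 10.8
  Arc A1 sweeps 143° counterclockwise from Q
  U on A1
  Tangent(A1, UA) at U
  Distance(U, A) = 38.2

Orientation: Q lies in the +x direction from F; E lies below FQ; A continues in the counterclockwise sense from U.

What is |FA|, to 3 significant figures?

74.0

F is at the origin; F and Q share the same y with |FQ| = 36.6 and Q on the +x side, so Q = (36.6, 0.00). A1 meets FQ tangentially, so EQ is at right angles to FQ, so E = Q + (0, -10.8) = (36.6, -10.8). On A1, Q sits at bearing 90° from E; a 143° counterclockwise sweep puts U at bearing 233°, so U = E + 10.8·(cos 233°, sin 233°) = (30.1, -19.4). The tangent condition forces EU to be normal to UA, so UA runs along (−sin 233°, cos 233°); with |UA| = 38.2, A = (60.6, -42.4). Then |FA| = |A − F| = 74.0.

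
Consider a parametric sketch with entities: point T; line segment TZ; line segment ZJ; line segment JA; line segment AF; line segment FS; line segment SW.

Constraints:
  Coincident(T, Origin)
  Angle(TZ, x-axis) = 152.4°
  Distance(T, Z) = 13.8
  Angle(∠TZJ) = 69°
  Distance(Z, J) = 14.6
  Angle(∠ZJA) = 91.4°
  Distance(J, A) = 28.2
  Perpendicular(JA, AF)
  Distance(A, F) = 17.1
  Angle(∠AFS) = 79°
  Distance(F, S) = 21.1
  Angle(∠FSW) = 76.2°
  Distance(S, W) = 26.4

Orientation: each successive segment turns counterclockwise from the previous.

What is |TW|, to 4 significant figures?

21.68

∠AFS = 79.0° gives FS at -177.0° from the x-axis; with |FS| = 21.1, S = (-4.673, 3.795). ∠FSW = 76.2° gives SW at -73.20° from the x-axis; with |SW| = 26.4, W = (2.957, -21.48). Then |TW| = |W − T| = 21.68.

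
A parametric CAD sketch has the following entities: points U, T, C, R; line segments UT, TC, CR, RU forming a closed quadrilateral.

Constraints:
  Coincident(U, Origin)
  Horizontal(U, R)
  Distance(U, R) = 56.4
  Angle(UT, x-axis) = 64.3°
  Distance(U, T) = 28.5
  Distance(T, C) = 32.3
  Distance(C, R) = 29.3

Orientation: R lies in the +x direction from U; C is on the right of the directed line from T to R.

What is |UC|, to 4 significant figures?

27.41

Checks: U = (0.00, 0.00) ✓; |TC| = 32.30 ✓; |CR| = 29.30 ✓.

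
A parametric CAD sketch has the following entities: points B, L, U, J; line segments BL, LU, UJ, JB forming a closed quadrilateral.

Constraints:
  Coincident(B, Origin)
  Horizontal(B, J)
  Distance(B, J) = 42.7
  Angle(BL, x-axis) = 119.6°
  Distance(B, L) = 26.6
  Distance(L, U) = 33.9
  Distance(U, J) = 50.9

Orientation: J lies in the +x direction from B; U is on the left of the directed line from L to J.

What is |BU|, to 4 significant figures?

44.96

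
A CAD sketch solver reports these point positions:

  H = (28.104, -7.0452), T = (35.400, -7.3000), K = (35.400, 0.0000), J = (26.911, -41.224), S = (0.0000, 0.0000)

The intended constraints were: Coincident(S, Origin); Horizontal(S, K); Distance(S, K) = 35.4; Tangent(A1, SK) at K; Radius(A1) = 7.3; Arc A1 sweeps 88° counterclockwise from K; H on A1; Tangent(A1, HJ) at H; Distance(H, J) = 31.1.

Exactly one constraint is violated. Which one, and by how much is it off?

Distance(H, J) = 31.1 — off by 3.10.

S = (0.00, 0.00) ✓; S.y = 0.00, K.y = 0.00 ✓; |SK| = 35.40 ✓; ∠(TK, KS) = 90.00° ✓; |TK| = 7.300 ✓; bearing(T→H) − bearing(T→K) = 88.00° ✓; |TH| = 7.300 ✓; ∠(TH, HJ) = 90.00° ✓; |HJ| = 34.20 ✗.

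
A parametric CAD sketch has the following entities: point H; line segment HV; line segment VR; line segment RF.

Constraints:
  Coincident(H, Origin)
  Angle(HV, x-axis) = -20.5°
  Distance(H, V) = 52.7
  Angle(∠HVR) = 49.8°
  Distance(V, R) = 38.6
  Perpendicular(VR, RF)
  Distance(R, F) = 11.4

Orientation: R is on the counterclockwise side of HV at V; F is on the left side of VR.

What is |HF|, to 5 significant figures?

29.214

H is at the origin; HV runs at -20.5° with length 52.7, so V = 52.7·(cos -20.5°, sin -20.5°) = (49.363, -18.456). ∠HVR = 49.8°, so VR runs at -20.5° + (180° − 49.8°) = 109.70° from the x-axis; with |VR| = 38.6, R = V + 38.6·(cos 109.70°, sin 109.70°) = (36.351, 17.885). VR is perpendicular to RF; with |RF| = 11.4 on the left of VR, F = R + 11.4·(-0.94147, -0.33710) = (25.618, 14.042). Then |HF| = |F − H| = 29.214.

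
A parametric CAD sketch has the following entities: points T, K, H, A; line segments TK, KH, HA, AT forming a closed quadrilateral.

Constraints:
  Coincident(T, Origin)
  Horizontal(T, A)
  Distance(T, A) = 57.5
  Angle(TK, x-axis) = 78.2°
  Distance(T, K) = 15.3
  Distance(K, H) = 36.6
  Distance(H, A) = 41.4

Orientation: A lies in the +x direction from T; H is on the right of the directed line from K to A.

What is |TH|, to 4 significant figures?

26.57

Checks: T.y = 0.00, A.y = 0.00 ✓; |KH| = 36.60 ✓; |HA| = 41.40 ✓.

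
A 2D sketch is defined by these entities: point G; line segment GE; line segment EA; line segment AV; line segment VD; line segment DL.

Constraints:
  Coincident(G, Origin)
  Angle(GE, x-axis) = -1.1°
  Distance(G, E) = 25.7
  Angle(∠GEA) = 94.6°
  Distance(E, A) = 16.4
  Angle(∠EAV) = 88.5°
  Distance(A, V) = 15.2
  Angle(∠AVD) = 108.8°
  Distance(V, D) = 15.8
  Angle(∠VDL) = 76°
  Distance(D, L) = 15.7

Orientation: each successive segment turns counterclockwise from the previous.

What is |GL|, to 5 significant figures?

21.498

G is at the origin; GE runs at -1.1° with length 25.7, so E = (25.695, -0.49337). ∠GEA = 94.6° gives EA at 84.300° from the x-axis; with |EA| = 16.4, A = (27.324, 15.826). ∠EAV = 88.5° gives AV at 175.80° from the x-axis; with |AV| = 15.2, V = (12.165, 16.939). ∠AVD = 108.8° gives VD at -113.00° from the x-axis; with |VD| = 15.8, D = (5.9914, 2.3948). ∠VDL = 76.0° gives DL at -9.0000° from the x-axis; with |DL| = 15.7, L = (21.498, -0.061240). Then |GL| = |L − G| = 21.498.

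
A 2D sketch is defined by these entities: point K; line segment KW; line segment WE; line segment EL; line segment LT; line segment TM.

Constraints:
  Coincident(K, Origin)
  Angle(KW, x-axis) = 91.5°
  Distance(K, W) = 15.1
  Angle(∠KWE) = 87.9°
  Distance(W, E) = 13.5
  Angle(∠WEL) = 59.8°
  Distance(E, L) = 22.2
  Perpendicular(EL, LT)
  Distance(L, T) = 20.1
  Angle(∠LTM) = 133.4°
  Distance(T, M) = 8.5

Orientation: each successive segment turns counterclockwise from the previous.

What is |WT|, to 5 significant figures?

17.566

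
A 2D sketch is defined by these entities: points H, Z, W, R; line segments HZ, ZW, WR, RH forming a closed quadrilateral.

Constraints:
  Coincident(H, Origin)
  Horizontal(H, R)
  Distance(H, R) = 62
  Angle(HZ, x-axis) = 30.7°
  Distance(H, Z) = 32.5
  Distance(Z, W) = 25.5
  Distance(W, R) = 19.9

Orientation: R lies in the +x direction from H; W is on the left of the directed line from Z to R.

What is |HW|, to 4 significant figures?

56.34

Checks: |ZW| = 25.50 ✓; |WR| = 19.90 ✓.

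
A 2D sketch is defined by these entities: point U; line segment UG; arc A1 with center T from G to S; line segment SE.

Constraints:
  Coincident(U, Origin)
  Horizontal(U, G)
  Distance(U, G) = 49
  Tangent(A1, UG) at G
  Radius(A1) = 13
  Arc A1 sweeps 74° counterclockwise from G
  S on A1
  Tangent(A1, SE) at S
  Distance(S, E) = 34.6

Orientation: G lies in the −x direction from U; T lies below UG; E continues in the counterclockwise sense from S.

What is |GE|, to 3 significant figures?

48.0

On A1, G sits at bearing 90° from T; a 74° counterclockwise sweep puts S at bearing 164°, so S = T + 13.0·(cos 164°, sin 164°) = (-61.5, -9.42). The tangent condition forces TS to be normal to SE, so SE runs along (−sin 164°, cos 164°); with |SE| = 34.6, E = (-71.0, -42.7). Then |GE| = |E − G| = 48.0.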